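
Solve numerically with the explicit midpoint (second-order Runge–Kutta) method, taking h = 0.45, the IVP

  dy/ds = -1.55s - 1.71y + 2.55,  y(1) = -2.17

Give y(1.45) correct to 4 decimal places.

-1.0227

Midpoint: k1 = f(s_n, y_n); k2 = f(s_n + h/2, y_n + (h/2)·k1); y_{n+1} = y_n + h·k2.
s=1.000000, y=-2.170000:
  k1 = f(1.000000, -2.170000) = 4.710700
  k2 = f(1.225000, -1.110093) = 2.549508
  y ← -2.170000 + 0.45·2.549508 = -1.022721
y(1.45) ≈ -1.0227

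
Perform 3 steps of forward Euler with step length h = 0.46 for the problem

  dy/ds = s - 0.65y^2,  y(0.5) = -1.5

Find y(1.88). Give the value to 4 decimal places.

Euler: y_{n+1} = y_n + h·f(s_n, y_n).
s=0.500000, y=-1.500000: f=-0.962500 → y ← -1.500000 + 0.46·(-0.962500) = -1.942750
s=0.960000, y=-1.942750: f=-1.493280 → y ← -1.942750 + 0.46·(-1.493280) = -2.629659
s=1.420000, y=-2.629659: f=-3.074819 → y ← -2.629659 + 0.46·(-3.074819) = -4.044076
y(1.88) ≈ -4.0441

-4.0441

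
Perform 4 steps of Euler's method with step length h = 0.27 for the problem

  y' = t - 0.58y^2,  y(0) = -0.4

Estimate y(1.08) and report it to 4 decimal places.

Euler: y_{n+1} = y_n + h·f(t_n, y_n).
t=0.000000, y=-0.400000: f=-0.092800 → y ← -0.400000 + 0.27·(-0.092800) = -0.425056
t=0.270000, y=-0.425056: f=0.165210 → y ← -0.425056 + 0.27·0.165210 = -0.380449
t=0.540000, y=-0.380449: f=0.456050 → y ← -0.380449 + 0.27·0.456050 = -0.257316
t=0.810000, y=-0.257316: f=0.771597 → y ← -0.257316 + 0.27·0.771597 = -0.048985
y(1.08) ≈ -0.0490

-0.0490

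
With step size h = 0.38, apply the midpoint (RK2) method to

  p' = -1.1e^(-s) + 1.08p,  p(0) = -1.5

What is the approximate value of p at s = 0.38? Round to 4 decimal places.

-2.6734

Midpoint: k1 = f(s_n, p_n); k2 = f(s_n + h/2, p_n + (h/2)·k1); p_{n+1} = p_n + h·k2.
s=0.000000, p=-1.500000:
  k1 = f(0.000000, -1.500000) = -2.720000
  k2 = f(0.190000, -2.016800) = -3.087799
  p ← -1.500000 + 0.38·(-3.087799) = -2.673364
p(0.38) ≈ -2.6734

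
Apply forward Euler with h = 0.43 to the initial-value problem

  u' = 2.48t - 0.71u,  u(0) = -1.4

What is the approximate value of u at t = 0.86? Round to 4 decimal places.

-0.2171

Euler: u_{n+1} = u_n + h·f(t_n, u_n).
t=0.000000, u=-1.400000: f=0.994000 → u ← -1.400000 + 0.43·0.994000 = -0.972580
t=0.430000, u=-0.972580: f=1.756932 → u ← -0.972580 + 0.43·1.756932 = -0.217099
u(0.86) ≈ -0.2171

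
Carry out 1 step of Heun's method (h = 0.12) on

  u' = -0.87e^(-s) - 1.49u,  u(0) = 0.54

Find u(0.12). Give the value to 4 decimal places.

0.3629

Heun: k1 = f(s_n, u_n); k2 = f(s_n + h, u_n + h·k1); u_{n+1} = u_n + (h/2)·(k1 + k2).
s=0.000000, u=0.540000:
  k1 = f(0.000000, 0.540000) = -1.674600
  k2 = f(0.120000, 0.339048) = -1.276802
  u ← 0.540000 + (0.12/2)·(-1.674600 + (-1.276802)) = 0.362916
u(0.12) ≈ 0.3629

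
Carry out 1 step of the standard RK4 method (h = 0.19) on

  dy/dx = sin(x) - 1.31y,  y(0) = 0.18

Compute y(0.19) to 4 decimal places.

0.1569

RK4: k1 = f(x_n, y_n); k2 = f(x_n + h/2, y_n + (h/2)·k1); k3 = f(x_n + h/2, y_n + (h/2)·k2); k4 = f(x_n + h, y_n + h·k3); y_{n+1} = y_n + (h/6)·(k1 + 2k2 + 2k3 + k4).
x=0.000000, y=0.180000:
  k1 = f(0.000000, 0.180000) = -0.235800
  k2 = f(0.095000, 0.157599) = -0.111598
  k3 = f(0.095000, 0.169398) = -0.127055
  k4 = f(0.190000, 0.155860) = -0.015317
  y ← 0.180000 + (0.19/6)·(k1 + 2k2 + 2k3 + k4) = 0.156933
y(0.19) ≈ 0.1569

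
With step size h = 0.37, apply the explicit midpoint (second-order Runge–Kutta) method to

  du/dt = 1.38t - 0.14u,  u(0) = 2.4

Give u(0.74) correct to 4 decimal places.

2.5321

Midpoint: k1 = f(t_n, u_n); k2 = f(t_n + h/2, u_n + (h/2)·k1); u_{n+1} = u_n + h·k2.
t=0.000000, u=2.400000:
  k1 = f(0.000000, 2.400000) = -0.336000
  k2 = f(0.185000, 2.337840) = -0.071998
  u ← 2.400000 + 0.37·(-0.071998) = 2.373361
t=0.370000, u=2.373361:
  k1 = f(0.370000, 2.373361) = 0.178329
  k2 = f(0.555000, 2.406352) = 0.429011
  u ← 2.373361 + 0.37·0.429011 = 2.532095
u(0.74) ≈ 2.5321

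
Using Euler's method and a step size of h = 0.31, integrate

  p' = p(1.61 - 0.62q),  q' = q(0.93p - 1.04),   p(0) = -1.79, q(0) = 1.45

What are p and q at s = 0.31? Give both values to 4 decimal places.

-2.1845, 0.2342

Euler on (p,q): p_{n+1} = p_n + h·p', q_{n+1} = q_n + h·q'.
0.000000: (-1.790000, 1.450000); f=(-1.272690, -3.921815) → (-2.184534, 0.234237)
(p(0.31), q(0.31)) ≈ (-2.1845, 0.2342)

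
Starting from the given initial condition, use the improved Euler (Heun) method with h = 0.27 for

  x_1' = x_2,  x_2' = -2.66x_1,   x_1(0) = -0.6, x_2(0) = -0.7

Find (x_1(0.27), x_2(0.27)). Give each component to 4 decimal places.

-0.7308, -0.2012

Heun on (x_1,x_2): k1 = f(t_n, state_n); k2 = f(t_n + h, state_n + h·k1); state_{n+1} = state_n + (h/2)·(k1 + k2).
0.000000: (-0.600000, -0.700000)
  k1 = (-0.700000, 1.596000)
  predictor → (-0.789000, -0.269080)
  k2 = (-0.269080, 2.098740)
  → (-0.730826, -0.201210)
(x_1(0.27), x_2(0.27)) ≈ (-0.7308, -0.2012)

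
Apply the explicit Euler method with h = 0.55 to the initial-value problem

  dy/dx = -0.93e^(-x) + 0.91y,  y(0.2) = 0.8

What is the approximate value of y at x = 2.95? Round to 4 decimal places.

2.6650

Euler: y_{n+1} = y_n + h·f(x_n, y_n).
x=0.200000, y=0.800000: f=-0.033420 → y ← 0.800000 + 0.55·(-0.033420) = 0.781619
x=0.750000, y=0.781619: f=0.271973 → y ← 0.781619 + 0.55·0.271973 = 0.931204
x=1.300000, y=0.931204: f=0.593941 → y ← 0.931204 + 0.55·0.593941 = 1.257872
x=1.850000, y=1.257872: f=0.998433 → y ← 1.257872 + 0.55·0.998433 = 1.807010
x=2.400000, y=1.807010: f=1.560011 → y ← 1.807010 + 0.55·1.560011 = 2.665016
y(2.95) ≈ 2.6650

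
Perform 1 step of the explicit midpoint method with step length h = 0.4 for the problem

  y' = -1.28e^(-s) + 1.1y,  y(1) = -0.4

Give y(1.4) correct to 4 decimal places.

Midpoint: k1 = f(s_n, y_n); k2 = f(s_n + h/2, y_n + (h/2)·k1); y_{n+1} = y_n + h·k2.
s=1.000000, y=-0.400000:
  k1 = f(1.000000, -0.400000) = -0.910886
  k2 = f(1.200000, -0.582177) = -1.025923
  y ← -0.400000 + 0.4·(-1.025923) = -0.810369
y(1.4) ≈ -0.8104

-0.8104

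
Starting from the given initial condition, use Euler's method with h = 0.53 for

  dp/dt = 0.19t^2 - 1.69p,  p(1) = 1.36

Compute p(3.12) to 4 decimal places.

Euler: p_{n+1} = p_n + h·f(t_n, p_n).
t=1.000000, p=1.360000: f=-2.108400 → p ← 1.360000 + 0.53·(-2.108400) = 0.242548
t=1.530000, p=0.242548: f=0.034865 → p ← 0.242548 + 0.53·0.034865 = 0.261026
t=2.060000, p=0.261026: f=0.365149 → p ← 0.261026 + 0.53·0.365149 = 0.454556
t=2.590000, p=0.454556: f=0.506340 → p ← 0.454556 + 0.53·0.506340 = 0.722916
p(3.12) ≈ 0.7229

0.7229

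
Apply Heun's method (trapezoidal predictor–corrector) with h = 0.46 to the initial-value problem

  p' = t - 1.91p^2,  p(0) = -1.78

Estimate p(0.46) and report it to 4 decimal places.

-12.2158

Heun: k1 = f(t_n, p_n); k2 = f(t_n + h, p_n + h·k1); p_{n+1} = p_n + (h/2)·(k1 + k2).
t=0.000000, p=-1.780000:
  k1 = f(0.000000, -1.780000) = -6.051644
  k2 = f(0.460000, -4.563756) = -39.321234
  p ← -1.780000 + (0.46/2)·(-6.051644 + (-39.321234)) = -12.215762
p(0.46) ≈ -12.2158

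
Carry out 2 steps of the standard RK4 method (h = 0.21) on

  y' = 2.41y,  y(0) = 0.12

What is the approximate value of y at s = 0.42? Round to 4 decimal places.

0.3301

RK4: k1 = f(s_n, y_n); k2 = f(s_n + h/2, y_n + (h/2)·k1); k3 = f(s_n + h/2, y_n + (h/2)·k2); k4 = f(s_n + h, y_n + h·k3); y_{n+1} = y_n + (h/6)·(k1 + 2k2 + 2k3 + k4).
s=0.000000, y=0.120000:
  k1 = f(0.000000, 0.120000) = 0.289200
  k2 = f(0.105000, 0.150366) = 0.362382
  k3 = f(0.105000, 0.158050) = 0.380901
  k4 = f(0.210000, 0.199989) = 0.481974
  y ← 0.120000 + (0.21/6)·(k1 + 2k2 + 2k3 + k4) = 0.199021
s=0.210000, y=0.199021:
  k1 = f(0.210000, 0.199021) = 0.479640
  k2 = f(0.315000, 0.249383) = 0.601013
  k3 = f(0.315000, 0.262127) = 0.631727
  k4 = f(0.420000, 0.331684) = 0.799357
  y ← 0.199021 + (0.21/6)·(k1 + 2k2 + 2k3 + k4) = 0.330078
y(0.42) ≈ 0.3301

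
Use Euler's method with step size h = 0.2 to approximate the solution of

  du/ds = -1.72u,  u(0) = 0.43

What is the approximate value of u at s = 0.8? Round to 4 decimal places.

Euler: u_{n+1} = u_n + h·f(s_n, u_n).
s=0.000000, u=0.430000: f=-0.739600 → u ← 0.430000 + 0.2·(-0.739600) = 0.282080
s=0.200000, u=0.282080: f=-0.485178 → u ← 0.282080 + 0.2·(-0.485178) = 0.185044
s=0.400000, u=0.185044: f=-0.318277 → u ← 0.185044 + 0.2·(-0.318277) = 0.121389
s=0.600000, u=0.121389: f=-0.208789 → u ← 0.121389 + 0.2·(-0.208789) = 0.079631
u(0.8) ≈ 0.0796

0.0796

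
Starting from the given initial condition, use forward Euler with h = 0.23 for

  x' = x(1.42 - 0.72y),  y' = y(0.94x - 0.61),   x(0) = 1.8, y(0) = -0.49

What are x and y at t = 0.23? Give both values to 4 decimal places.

2.5339, -0.6119

Euler on (x,y): x_{n+1} = x_n + h·x', y_{n+1} = y_n + h·y'.
0.000000: (1.800000, -0.490000); f=(3.191040, -0.530180) → (2.533939, -0.611941)
(x(0.23), y(0.23)) ≈ (2.5339, -0.6119)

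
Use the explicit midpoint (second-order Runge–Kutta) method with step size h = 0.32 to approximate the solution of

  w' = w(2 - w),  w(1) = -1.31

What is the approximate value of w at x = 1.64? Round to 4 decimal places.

-26.8040

Midpoint: k1 = f(x_n, w_n); k2 = f(x_n + h/2, w_n + (h/2)·k1); w_{n+1} = w_n + h·k2.
x=1.000000, w=-1.310000:
  k1 = f(1.000000, -1.310000) = -4.336100
  k2 = f(1.160000, -2.003776) = -8.022670
  w ← -1.310000 + 0.32·(-8.022670) = -3.877254
x=1.320000, w=-3.877254:
  k1 = f(1.320000, -3.877254) = -22.787611
  k2 = f(1.480000, -7.523272) = -71.646171
  w ← -3.877254 + 0.32·(-71.646171) = -26.804029
w(1.64) ≈ -26.8040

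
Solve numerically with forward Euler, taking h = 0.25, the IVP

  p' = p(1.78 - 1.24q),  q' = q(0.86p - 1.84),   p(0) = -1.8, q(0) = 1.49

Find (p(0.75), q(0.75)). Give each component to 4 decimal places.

-3.4868, 0.0006

Euler on (p,q): p_{n+1} = p_n + h·p', q_{n+1} = q_n + h·q'.
0.000000: (-1.800000, 1.490000); f=(0.121680, -5.048120) → (-1.769580, 0.227970)
0.250000: (-1.769580, 0.227970); f=(-2.649623, -0.766398) → (-2.431986, 0.036370)
0.500000: (-2.431986, 0.036370); f=(-4.219254, -0.142991) → (-3.486799, 0.000623)
(p(0.75), q(0.75)) ≈ (-3.4868, 0.0006)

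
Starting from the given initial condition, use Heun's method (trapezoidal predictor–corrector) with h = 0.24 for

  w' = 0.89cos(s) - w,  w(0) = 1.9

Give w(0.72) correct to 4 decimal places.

Heun: k1 = f(s_n, w_n); k2 = f(s_n + h, w_n + h·k1); w_{n+1} = w_n + (h/2)·(k1 + k2).
s=0.000000, w=1.900000:
  k1 = f(0.000000, 1.900000) = -1.010000
  k2 = f(0.240000, 1.657600) = -0.793109
  w ← 1.900000 + (0.24/2)·(-1.010000 + (-0.793109)) = 1.683627
s=0.240000, w=1.683627:
  k1 = f(0.240000, 1.683627) = -0.819136
  k2 = f(0.480000, 1.487034) = -0.697609
  w ← 1.683627 + (0.24/2)·(-0.819136 + (-0.697609)) = 1.501618
s=0.480000, w=1.501618:
  k1 = f(0.480000, 1.501618) = -0.712192
  k2 = f(0.720000, 1.330691) = -0.661584
  w ← 1.501618 + (0.24/2)·(-0.712192 + (-0.661584)) = 1.336764
w(0.72) ≈ 1.3368

1.3368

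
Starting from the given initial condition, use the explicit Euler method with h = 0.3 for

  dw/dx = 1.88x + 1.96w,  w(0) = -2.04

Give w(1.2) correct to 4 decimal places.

-11.5011

Euler: w_{n+1} = w_n + h·f(x_n, w_n).
x=0.000000, w=-2.040000: f=-3.998400 → w ← -2.040000 + 0.3·(-3.998400) = -3.239520
x=0.300000, w=-3.239520: f=-5.785459 → w ← -3.239520 + 0.3·(-5.785459) = -4.975158
x=0.600000, w=-4.975158: f=-8.623309 → w ← -4.975158 + 0.3·(-8.623309) = -7.562151
x=0.900000, w=-7.562151: f=-13.129815 → w ← -7.562151 + 0.3·(-13.129815) = -11.501095
w(1.2) ≈ -11.5011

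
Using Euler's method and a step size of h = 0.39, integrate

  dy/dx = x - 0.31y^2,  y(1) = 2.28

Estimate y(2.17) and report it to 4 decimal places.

2.2510

Euler: y_{n+1} = y_n + h·f(x_n, y_n).
x=1.000000, y=2.280000: f=-0.611504 → y ← 2.280000 + 0.39·(-0.611504) = 2.041513
x=1.390000, y=2.041513: f=0.097989 → y ← 2.041513 + 0.39·0.097989 = 2.079729
x=1.780000, y=2.079729: f=0.439165 → y ← 2.079729 + 0.39·0.439165 = 2.251004
y(2.17) ≈ 2.2510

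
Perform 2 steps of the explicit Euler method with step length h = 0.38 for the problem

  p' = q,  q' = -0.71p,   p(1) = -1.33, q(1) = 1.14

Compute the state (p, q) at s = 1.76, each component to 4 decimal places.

-0.3272, 1.7408

Euler on (p,q): p_{n+1} = p_n + h·p', q_{n+1} = q_n + h·q'.
1.000000: (-1.330000, 1.140000); f=(1.140000, 0.944300) → (-0.896800, 1.498834)
1.380000: (-0.896800, 1.498834); f=(1.498834, 0.636728) → (-0.327243, 1.740791)
(p(1.76), q(1.76)) ≈ (-0.3272, 1.7408)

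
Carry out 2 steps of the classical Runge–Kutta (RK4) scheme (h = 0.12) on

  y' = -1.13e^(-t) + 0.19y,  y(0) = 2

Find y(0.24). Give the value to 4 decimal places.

1.8464

RK4: k1 = f(t_n, y_n); k2 = f(t_n + h/2, y_n + (h/2)·k1); k3 = f(t_n + h/2, y_n + (h/2)·k2); k4 = f(t_n + h, y_n + h·k3); y_{n+1} = y_n + (h/6)·(k1 + 2k2 + 2k3 + k4).
t=0.000000, y=2.000000:
  k1 = f(0.000000, 2.000000) = -0.750000
  k2 = f(0.060000, 1.955000) = -0.692744
  k3 = f(0.060000, 1.958435) = -0.692091
  k4 = f(0.120000, 1.916949) = -0.638000
  y ← 2.000000 + (0.12/6)·(k1 + 2k2 + 2k3 + k4) = 1.916847
t=0.120000, y=1.916847:
  k1 = f(0.120000, 1.916847) = -0.638019
  k2 = f(0.180000, 1.878565) = -0.586928
  k3 = f(0.180000, 1.881631) = -0.586345
  k4 = f(0.240000, 1.846485) = -0.538057
  y ← 1.916847 + (0.12/6)·(k1 + 2k2 + 2k3 + k4) = 1.846394
y(0.24) ≈ 1.8464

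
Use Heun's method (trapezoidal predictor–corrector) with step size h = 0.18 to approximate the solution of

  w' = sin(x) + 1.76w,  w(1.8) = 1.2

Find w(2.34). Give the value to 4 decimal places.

Heun: k1 = f(x_n, w_n); k2 = f(x_n + h, w_n + h·k1); w_{n+1} = w_n + (h/2)·(k1 + k2).
x=1.800000, w=1.200000:
  k1 = f(1.800000, 1.200000) = 3.085848
  k2 = f(1.980000, 1.755453) = 4.007034
  w ← 1.200000 + (0.18/2)·(3.085848 + 4.007034) = 1.838359
x=1.980000, w=1.838359:
  k1 = f(1.980000, 1.838359) = 4.152950
  k2 = f(2.160000, 2.585890) = 5.382551
  w ← 1.838359 + (0.18/2)·(4.152950 + 5.382551) = 2.696554
x=2.160000, w=2.696554:
  k1 = f(2.160000, 2.696554) = 5.577319
  k2 = f(2.340000, 3.700472) = 7.231295
  w ← 2.696554 + (0.18/2)·(5.577319 + 7.231295) = 3.849330
w(2.34) ≈ 3.8493

3.8493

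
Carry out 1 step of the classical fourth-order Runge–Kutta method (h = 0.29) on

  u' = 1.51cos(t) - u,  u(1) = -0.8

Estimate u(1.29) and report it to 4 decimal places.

RK4: k1 = f(t_n, u_n); k2 = f(t_n + h/2, u_n + (h/2)·k1); k3 = f(t_n + h/2, u_n + (h/2)·k2); k4 = f(t_n + h, u_n + h·k3); u_{n+1} = u_n + (h/6)·(k1 + 2k2 + 2k3 + k4).
t=1.000000, u=-0.800000:
  k1 = f(1.000000, -0.800000) = 1.615856
  k2 = f(1.145000, -0.565701) = 1.189400
  k3 = f(1.145000, -0.627537) = 1.251237
  k4 = f(1.290000, -0.437141) = 0.855594
  u ← -0.800000 + (0.29/6)·(k1 + 2k2 + 2k3 + k4) = -0.444618
u(1.29) ≈ -0.4446

-0.4446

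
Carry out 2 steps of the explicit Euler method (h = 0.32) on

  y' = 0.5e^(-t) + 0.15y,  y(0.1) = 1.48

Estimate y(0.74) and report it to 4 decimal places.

Euler: y_{n+1} = y_n + h·f(t_n, y_n).
t=0.100000, y=1.480000: f=0.674419 → y ← 1.480000 + 0.32·0.674419 = 1.695814
t=0.420000, y=1.695814: f=0.582896 → y ← 1.695814 + 0.32·0.582896 = 1.882341
y(0.74) ≈ 1.8823

1.8823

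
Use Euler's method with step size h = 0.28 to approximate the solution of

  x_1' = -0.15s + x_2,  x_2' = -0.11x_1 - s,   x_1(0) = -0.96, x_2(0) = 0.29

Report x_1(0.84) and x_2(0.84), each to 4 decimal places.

-0.7495, 0.1361

Euler on (x_1,x_2): x_1_{n+1} = x_1_n + h·x_1', x_2_{n+1} = x_2_n + h·x_2'.
0.000000: (-0.960000, 0.290000); f=(0.290000, 0.105600) → (-0.878800, 0.319568)
0.280000: (-0.878800, 0.319568); f=(0.277568, -0.183332) → (-0.801081, 0.268235)
0.560000: (-0.801081, 0.268235); f=(0.184235, -0.471881) → (-0.749495, 0.136108)
(x_1(0.84), x_2(0.84)) ≈ (-0.7495, 0.1361)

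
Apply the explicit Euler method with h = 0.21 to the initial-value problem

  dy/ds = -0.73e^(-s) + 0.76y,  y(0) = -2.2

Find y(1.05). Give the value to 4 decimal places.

Euler: y_{n+1} = y_n + h·f(s_n, y_n).
s=0.000000, y=-2.200000: f=-2.402000 → y ← -2.200000 + 0.21·(-2.402000) = -2.704420
s=0.210000, y=-2.704420: f=-2.647086 → y ← -2.704420 + 0.21·(-2.647086) = -3.260308
s=0.420000, y=-3.260308: f=-2.957478 → y ← -3.260308 + 0.21·(-2.957478) = -3.881378
s=0.630000, y=-3.881378: f=-3.338640 → y ← -3.881378 + 0.21·(-3.338640) = -4.582493
s=0.840000, y=-4.582493: f=-3.797843 → y ← -4.582493 + 0.21·(-3.797843) = -5.380040
y(1.05) ≈ -5.3800

-5.3800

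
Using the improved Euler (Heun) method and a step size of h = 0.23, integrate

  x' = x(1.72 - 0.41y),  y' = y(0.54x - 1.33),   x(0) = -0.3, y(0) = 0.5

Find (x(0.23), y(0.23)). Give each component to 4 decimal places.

-0.4260, 0.3557

Heun on (x,y): k1 = f(t_n, state_n); k2 = f(t_n + h, state_n + h·k1); state_{n+1} = state_n + (h/2)·(k1 + k2).
0.000000: (-0.300000, 0.500000)
  k1 = (-0.454500, -0.746000)
  predictor → (-0.404535, 0.328420)
  k2 = (-0.641329, -0.508542)
  → (-0.426020, 0.355728)
(x(0.23), y(0.23)) ≈ (-0.4260, 0.3557)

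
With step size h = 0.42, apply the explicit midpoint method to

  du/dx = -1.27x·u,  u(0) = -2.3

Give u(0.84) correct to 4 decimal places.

Midpoint: k1 = f(x_n, u_n); k2 = f(x_n + h/2, u_n + (h/2)·k1); u_{n+1} = u_n + h·k2.
x=0.000000, u=-2.300000:
  k1 = f(0.000000, -2.300000) = 0.000000
  k2 = f(0.210000, -2.300000) = 0.613410
  u ← -2.300000 + 0.42·0.613410 = -2.042368
x=0.420000, u=-2.042368:
  k1 = f(0.420000, -2.042368) = 1.089399
  k2 = f(0.630000, -1.813594) = 1.451057
  u ← -2.042368 + 0.42·1.451057 = -1.432924
u(0.84) ≈ -1.4329

-1.4329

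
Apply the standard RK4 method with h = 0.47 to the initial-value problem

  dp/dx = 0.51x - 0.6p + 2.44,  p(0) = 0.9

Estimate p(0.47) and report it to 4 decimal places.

1.7295

RK4: k1 = f(x_n, p_n); k2 = f(x_n + h/2, p_n + (h/2)·k1); k3 = f(x_n + h/2, p_n + (h/2)·k2); k4 = f(x_n + h, p_n + h·k3); p_{n+1} = p_n + (h/6)·(k1 + 2k2 + 2k3 + k4).
x=0.000000, p=0.900000:
  k1 = f(0.000000, 0.900000) = 1.900000
  k2 = f(0.235000, 1.346500) = 1.751950
  k3 = f(0.235000, 1.311708) = 1.772825
  k4 = f(0.470000, 1.733228) = 1.639763
  p ← 0.900000 + (0.47/6)·(k1 + 2k2 + 2k3 + k4) = 1.729496
p(0.47) ≈ 1.7295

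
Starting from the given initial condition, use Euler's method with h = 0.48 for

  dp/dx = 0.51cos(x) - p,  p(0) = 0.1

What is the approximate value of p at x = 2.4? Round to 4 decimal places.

0.0230

Euler: p_{n+1} = p_n + h·f(x_n, p_n).
x=0.000000, p=0.100000: f=0.410000 → p ← 0.100000 + 0.48·0.410000 = 0.296800
x=0.480000, p=0.296800: f=0.155567 → p ← 0.296800 + 0.48·0.155567 = 0.371472
x=0.960000, p=0.371472: f=-0.078977 → p ← 0.371472 + 0.48·(-0.078977) = 0.333563
x=1.440000, p=0.333563: f=-0.267047 → p ← 0.333563 + 0.48·(-0.267047) = 0.205381
x=1.920000, p=0.205381: f=-0.379877 → p ← 0.205381 + 0.48·(-0.379877) = 0.023040
p(2.4) ≈ 0.0230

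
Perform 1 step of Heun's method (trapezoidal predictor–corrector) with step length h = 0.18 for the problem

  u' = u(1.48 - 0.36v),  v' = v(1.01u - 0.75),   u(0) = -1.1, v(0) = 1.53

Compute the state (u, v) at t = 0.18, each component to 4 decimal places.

-1.3207, 1.0863

Heun on (u,v): k1 = f(t_n, state_n); k2 = f(t_n + h, state_n + h·k1); state_{n+1} = state_n + (h/2)·(k1 + k2).
0.000000: (-1.100000, 1.530000)
  k1 = (-1.022120, -2.847330)
  predictor → (-1.283982, 1.017481)
  k2 = (-1.429979, -2.082601)
  → (-1.320689, 1.086306)
(u(0.18), v(0.18)) ≈ (-1.3207, 1.0863)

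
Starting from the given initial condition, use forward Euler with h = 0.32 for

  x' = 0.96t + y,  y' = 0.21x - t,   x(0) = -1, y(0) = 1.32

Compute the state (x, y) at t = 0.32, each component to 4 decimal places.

Euler on (x,y): x_{n+1} = x_n + h·x', y_{n+1} = y_n + h·y'.
0.000000: (-1.000000, 1.320000); f=(1.320000, -0.210000) → (-0.577600, 1.252800)
(x(0.32), y(0.32)) ≈ (-0.5776, 1.2528)

-0.5776, 1.2528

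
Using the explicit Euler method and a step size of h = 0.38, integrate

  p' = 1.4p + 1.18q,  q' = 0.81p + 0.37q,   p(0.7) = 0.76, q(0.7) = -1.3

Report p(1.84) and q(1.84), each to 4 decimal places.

-0.0518, -1.3188

Euler on (p,q): p_{n+1} = p_n + h·p', q_{n+1} = q_n + h·q'.
0.700000: (0.760000, -1.300000); f=(-0.470000, 0.134600) → (0.581400, -1.248852)
1.080000: (0.581400, -1.248852); f=(-0.659685, 0.008859) → (0.330720, -1.245486)
1.460000: (0.330720, -1.245486); f=(-1.006666, -0.192947) → (-0.051813, -1.318805)
(p(1.84), q(1.84)) ≈ (-0.0518, -1.3188)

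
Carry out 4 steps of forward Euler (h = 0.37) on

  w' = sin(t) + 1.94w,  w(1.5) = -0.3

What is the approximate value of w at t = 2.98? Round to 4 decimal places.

Euler: w_{n+1} = w_n + h·f(t_n, w_n).
t=1.500000, w=-0.300000: f=0.415495 → w ← -0.300000 + 0.37·0.415495 = -0.146267
t=1.870000, w=-0.146267: f=0.671814 → w ← -0.146267 + 0.37·0.671814 = 0.102304
t=2.240000, w=0.102304: f=0.982786 → w ← 0.102304 + 0.37·0.982786 = 0.465935
t=2.610000, w=0.465935: f=1.410821 → w ← 0.465935 + 0.37·1.410821 = 0.987939
w(2.98) ≈ 0.9879

0.9879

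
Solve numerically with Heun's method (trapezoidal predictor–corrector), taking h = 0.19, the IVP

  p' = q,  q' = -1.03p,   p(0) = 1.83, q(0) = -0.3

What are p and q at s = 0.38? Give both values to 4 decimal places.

Heun on (p,q): k1 = f(s_n, state_n); k2 = f(s_n + h, state_n + h·k1); state_{n+1} = state_n + (h/2)·(k1 + k2).
0.000000: (1.830000, -0.300000)
  k1 = (-0.300000, -1.884900)
  predictor → (1.773000, -0.658131)
  k2 = (-0.658131, -1.826190)
  → (1.738978, -0.652554)
0.190000: (1.738978, -0.652554)
  k1 = (-0.652554, -1.791147)
  predictor → (1.614992, -0.992871)
  k2 = (-0.992871, -1.663442)
  → (1.582662, -0.980740)
(p(0.38), q(0.38)) ≈ (1.5827, -0.9807)

1.5827, -0.9807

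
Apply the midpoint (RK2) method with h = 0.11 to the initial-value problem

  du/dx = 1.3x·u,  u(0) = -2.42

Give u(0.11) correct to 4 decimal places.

Midpoint: k1 = f(x_n, u_n); k2 = f(x_n + h/2, u_n + (h/2)·k1); u_{n+1} = u_n + h·k2.
x=0.000000, u=-2.420000:
  k1 = f(0.000000, -2.420000) = 0.000000
  k2 = f(0.055000, -2.420000) = -0.173030
  u ← -2.420000 + 0.11·(-0.173030) = -2.439033
u(0.11) ≈ -2.4390

-2.4390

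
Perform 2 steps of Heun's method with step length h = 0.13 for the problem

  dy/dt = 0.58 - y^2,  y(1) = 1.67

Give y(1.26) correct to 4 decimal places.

Heun: k1 = f(t_n, y_n); k2 = f(t_n + h, y_n + h·k1); y_{n+1} = y_n + (h/2)·(k1 + k2).
t=1.000000, y=1.670000:
  k1 = f(1.000000, 1.670000) = -2.208900
  k2 = f(1.130000, 1.382843) = -1.332255
  y ← 1.670000 + (0.13/2)·(-2.208900 + (-1.332255)) = 1.439825
t=1.130000, y=1.439825:
  k1 = f(1.130000, 1.439825) = -1.493096
  k2 = f(1.260000, 1.245722) = -0.971824
  y ← 1.439825 + (0.13/2)·(-1.493096 + (-0.971824)) = 1.279605
y(1.26) ≈ 1.2796

1.2796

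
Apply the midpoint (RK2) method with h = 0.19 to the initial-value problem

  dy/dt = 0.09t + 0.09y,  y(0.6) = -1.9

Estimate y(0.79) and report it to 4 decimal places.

-1.9208

Midpoint: k1 = f(t_n, y_n); k2 = f(t_n + h/2, y_n + (h/2)·k1); y_{n+1} = y_n + h·k2.
t=0.600000, y=-1.900000:
  k1 = f(0.600000, -1.900000) = -0.117000
  k2 = f(0.695000, -1.911115) = -0.109450
  y ← -1.900000 + 0.19·(-0.109450) = -1.920796
y(0.79) ≈ -1.9208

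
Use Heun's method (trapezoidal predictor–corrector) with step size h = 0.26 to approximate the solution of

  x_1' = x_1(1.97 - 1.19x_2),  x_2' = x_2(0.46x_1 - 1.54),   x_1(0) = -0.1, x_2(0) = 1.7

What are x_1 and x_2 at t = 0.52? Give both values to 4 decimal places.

Heun on (x_1,x_2): k1 = f(t_n, state_n); k2 = f(t_n + h, state_n + h·k1); state_{n+1} = state_n + (h/2)·(k1 + k2).
0.000000: (-0.100000, 1.700000)
  k1 = (0.005300, -2.696200)
  predictor → (-0.098622, 0.998988)
  k2 = (-0.077044, -1.583762)
  → (-0.109327, 1.143605)
0.260000: (-0.109327, 1.143605)
  k1 = (-0.066592, -1.818664)
  predictor → (-0.126641, 0.670752)
  k2 = (-0.148398, -1.072033)
  → (-0.137275, 0.767814)
(x_1(0.52), x_2(0.52)) ≈ (-0.1373, 0.7678)

-0.1373, 0.7678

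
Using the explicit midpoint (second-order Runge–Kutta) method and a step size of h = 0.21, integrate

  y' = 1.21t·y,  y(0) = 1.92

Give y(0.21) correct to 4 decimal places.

Midpoint: k1 = f(t_n, y_n); k2 = f(t_n + h/2, y_n + (h/2)·k1); y_{n+1} = y_n + h·k2.
t=0.000000, y=1.920000:
  k1 = f(0.000000, 1.920000) = 0.000000
  k2 = f(0.105000, 1.920000) = 0.243936
  y ← 1.920000 + 0.21·0.243936 = 1.971227
y(0.21) ≈ 1.9712

1.9712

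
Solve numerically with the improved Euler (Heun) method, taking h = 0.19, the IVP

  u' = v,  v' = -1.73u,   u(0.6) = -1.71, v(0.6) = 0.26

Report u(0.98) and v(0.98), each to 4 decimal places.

-1.4024, 1.3168

Heun on (u,v): k1 = f(x_n, state_n); k2 = f(x_n + h, state_n + h·k1); state_{n+1} = state_n + (h/2)·(k1 + k2).
0.600000: (-1.710000, 0.260000)
  k1 = (0.260000, 2.958300)
  predictor → (-1.660600, 0.822077)
  k2 = (0.822077, 2.872838)
  → (-1.607203, 0.813958)
0.790000: (-1.607203, 0.813958)
  k1 = (0.813958, 2.780461)
  predictor → (-1.452551, 1.342246)
  k2 = (1.342246, 2.512913)
  → (-1.402363, 1.316829)
(u(0.98), v(0.98)) ≈ (-1.4024, 1.3168)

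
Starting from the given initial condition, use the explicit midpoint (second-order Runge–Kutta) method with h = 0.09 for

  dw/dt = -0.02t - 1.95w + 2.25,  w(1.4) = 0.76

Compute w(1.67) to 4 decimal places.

Midpoint: k1 = f(t_n, w_n); k2 = f(t_n + h/2, w_n + (h/2)·k1); w_{n+1} = w_n + h·k2.
t=1.400000, w=0.760000:
  k1 = f(1.400000, 0.760000) = 0.740000
  k2 = f(1.445000, 0.793300) = 0.674165
  w ← 0.760000 + 0.09·0.674165 = 0.820675
t=1.490000, w=0.820675:
  k1 = f(1.490000, 0.820675) = 0.619884
  k2 = f(1.535000, 0.848570) = 0.564589
  w ← 0.820675 + 0.09·0.564589 = 0.871488
t=1.580000, w=0.871488:
  k1 = f(1.580000, 0.871488) = 0.518999
  k2 = f(1.625000, 0.894843) = 0.472557
  w ← 0.871488 + 0.09·0.472557 = 0.914018
w(1.67) ≈ 0.9140

0.9140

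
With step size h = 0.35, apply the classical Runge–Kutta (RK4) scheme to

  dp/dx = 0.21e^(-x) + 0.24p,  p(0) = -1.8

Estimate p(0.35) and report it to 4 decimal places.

-1.8929

RK4: k1 = f(x_n, p_n); k2 = f(x_n + h/2, p_n + (h/2)·k1); k3 = f(x_n + h/2, p_n + (h/2)·k2); k4 = f(x_n + h, p_n + h·k3); p_{n+1} = p_n + (h/6)·(k1 + 2k2 + 2k3 + k4).
x=0.000000, p=-1.800000:
  k1 = f(0.000000, -1.800000) = -0.222000
  k2 = f(0.175000, -1.838850) = -0.265038
  k3 = f(0.175000, -1.846382) = -0.266846
  k4 = f(0.350000, -1.893396) = -0.306431
  p ← -1.800000 + (0.35/6)·(k1 + 2k2 + 2k3 + k4) = -1.892878
p(0.35) ≈ -1.8929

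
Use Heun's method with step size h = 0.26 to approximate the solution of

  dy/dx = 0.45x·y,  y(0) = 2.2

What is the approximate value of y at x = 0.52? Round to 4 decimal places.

Heun: k1 = f(x_n, y_n); k2 = f(x_n + h, y_n + h·k1); y_{n+1} = y_n + (h/2)·(k1 + k2).
x=0.000000, y=2.200000:
  k1 = f(0.000000, 2.200000) = 0.000000
  k2 = f(0.260000, 2.200000) = 0.257400
  y ← 2.200000 + (0.26/2)·(0.000000 + 0.257400) = 2.233462
x=0.260000, y=2.233462:
  k1 = f(0.260000, 2.233462) = 0.261315
  k2 = f(0.520000, 2.301404) = 0.538529
  y ← 2.233462 + (0.26/2)·(0.261315 + 0.538529) = 2.337442
y(0.52) ≈ 2.3374

2.3374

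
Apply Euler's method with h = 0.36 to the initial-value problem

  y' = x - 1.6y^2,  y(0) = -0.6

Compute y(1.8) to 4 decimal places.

-4.5648

Euler: y_{n+1} = y_n + h·f(x_n, y_n).
x=0.000000, y=-0.600000: f=-0.576000 → y ← -0.600000 + 0.36·(-0.576000) = -0.807360
x=0.360000, y=-0.807360: f=-0.682928 → y ← -0.807360 + 0.36·(-0.682928) = -1.053214
x=0.720000, y=-1.053214: f=-1.054816 → y ← -1.053214 + 0.36·(-1.054816) = -1.432948
x=1.080000, y=-1.432948: f=-2.205344 → y ← -1.432948 + 0.36·(-2.205344) = -2.226872
x=1.440000, y=-2.226872: f=-6.494333 → y ← -2.226872 + 0.36·(-6.494333) = -4.564832
y(1.8) ≈ -4.5648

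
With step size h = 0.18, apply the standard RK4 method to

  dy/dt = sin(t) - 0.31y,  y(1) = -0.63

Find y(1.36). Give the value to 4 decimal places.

-0.2498

RK4: k1 = f(t_n, y_n); k2 = f(t_n + h/2, y_n + (h/2)·k1); k3 = f(t_n + h/2, y_n + (h/2)·k2); k4 = f(t_n + h, y_n + h·k3); y_{n+1} = y_n + (h/6)·(k1 + 2k2 + 2k3 + k4).
t=1.000000, y=-0.630000:
  k1 = f(1.000000, -0.630000) = 1.036771
  k2 = f(1.090000, -0.536691) = 1.053001
  k3 = f(1.090000, -0.535230) = 1.052548
  k4 = f(1.180000, -0.440541) = 1.061174
  y ← -0.630000 + (0.18/6)·(k1 + 2k2 + 2k3 + k4) = -0.440729
t=1.180000, y=-0.440729:
  k1 = f(1.180000, -0.440729) = 1.061232
  k2 = f(1.270000, -0.345218) = 1.062118
  k3 = f(1.270000, -0.345138) = 1.062094
  k4 = f(1.360000, -0.249552) = 1.055226
  y ← -0.440729 + (0.18/6)·(k1 + 2k2 + 2k3 + k4) = -0.249782
y(1.36) ≈ -0.2498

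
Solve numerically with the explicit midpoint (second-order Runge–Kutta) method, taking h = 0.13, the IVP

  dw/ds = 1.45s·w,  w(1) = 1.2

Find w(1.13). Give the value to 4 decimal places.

1.4636

Midpoint: k1 = f(s_n, w_n); k2 = f(s_n + h/2, w_n + (h/2)·k1); w_{n+1} = w_n + h·k2.
s=1.000000, w=1.200000:
  k1 = f(1.000000, 1.200000) = 1.740000
  k2 = f(1.065000, 1.313100) = 2.027755
  w ← 1.200000 + 0.13·2.027755 = 1.463608
w(1.13) ≈ 1.4636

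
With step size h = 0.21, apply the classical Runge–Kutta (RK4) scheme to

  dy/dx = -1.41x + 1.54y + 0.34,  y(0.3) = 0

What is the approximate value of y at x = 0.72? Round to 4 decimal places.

RK4: k1 = f(x_n, y_n); k2 = f(x_n + h/2, y_n + (h/2)·k1); k3 = f(x_n + h/2, y_n + (h/2)·k2); k4 = f(x_n + h, y_n + h·k3); y_{n+1} = y_n + (h/6)·(k1 + 2k2 + 2k3 + k4).
x=0.300000, y=0.000000:
  k1 = f(0.300000, 0.000000) = -0.083000
  k2 = f(0.405000, -0.008715) = -0.244471
  k3 = f(0.405000, -0.025669) = -0.270581
  k4 = f(0.510000, -0.056822) = -0.466606
  y ← 0.000000 + (0.21/6)·(k1 + 2k2 + 2k3 + k4) = -0.055290
x=0.510000, y=-0.055290:
  k1 = f(0.510000, -0.055290) = -0.464246
  k2 = f(0.615000, -0.104036) = -0.687365
  k3 = f(0.615000, -0.127463) = -0.723443
  k4 = f(0.720000, -0.207213) = -0.994308
  y ← -0.055290 + (0.21/6)·(k1 + 2k2 + 2k3 + k4) = -0.205096
y(0.72) ≈ -0.2051

-0.2051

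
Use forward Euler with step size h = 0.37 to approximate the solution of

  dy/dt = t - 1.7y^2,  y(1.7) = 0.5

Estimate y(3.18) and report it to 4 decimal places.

1.3215

Euler: y_{n+1} = y_n + h·f(t_n, y_n).
t=1.700000, y=0.500000: f=1.275000 → y ← 0.500000 + 0.37·1.275000 = 0.971750
t=2.070000, y=0.971750: f=0.464693 → y ← 0.971750 + 0.37·0.464693 = 1.143687
t=2.440000, y=1.143687: f=0.216368 → y ← 1.143687 + 0.37·0.216368 = 1.223743
t=2.810000, y=1.223743: f=0.264172 → y ← 1.223743 + 0.37·0.264172 = 1.321486
y(3.18) ≈ 1.3215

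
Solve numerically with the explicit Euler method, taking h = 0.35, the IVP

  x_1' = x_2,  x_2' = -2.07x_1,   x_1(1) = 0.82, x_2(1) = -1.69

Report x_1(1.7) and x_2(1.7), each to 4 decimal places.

-0.5709, -2.4496

Euler on (x_1,x_2): x_1_{n+1} = x_1_n + h·x_1', x_2_{n+1} = x_2_n + h·x_2'.
1.000000: (0.820000, -1.690000); f=(-1.690000, -1.697400) → (0.228500, -2.284090)
1.350000: (0.228500, -2.284090); f=(-2.284090, -0.472995) → (-0.570931, -2.449638)
(x_1(1.7), x_2(1.7)) ≈ (-0.5709, -2.4496)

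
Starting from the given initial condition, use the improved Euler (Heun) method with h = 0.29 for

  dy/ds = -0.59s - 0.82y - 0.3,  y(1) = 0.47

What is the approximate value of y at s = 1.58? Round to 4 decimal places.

Heun: k1 = f(s_n, y_n); k2 = f(s_n + h, y_n + h·k1); y_{n+1} = y_n + (h/2)·(k1 + k2).
s=1.000000, y=0.470000:
  k1 = f(1.000000, 0.470000) = -1.275400
  k2 = f(1.290000, 0.100134) = -1.143210
  y ← 0.470000 + (0.29/2)·(-1.275400 + (-1.143210)) = 0.119302
s=1.290000, y=0.119302:
  k1 = f(1.290000, 0.119302) = -1.158927
  k2 = f(1.580000, -0.216787) = -1.054434
  y ← 0.119302 + (0.29/2)·(-1.158927 + (-1.054434)) = -0.201636
y(1.58) ≈ -0.2016

-0.2016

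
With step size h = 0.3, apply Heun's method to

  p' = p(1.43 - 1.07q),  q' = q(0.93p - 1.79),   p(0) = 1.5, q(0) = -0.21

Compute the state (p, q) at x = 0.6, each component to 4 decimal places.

Heun on (p,q): k1 = f(x_n, state_n); k2 = f(x_n + h, state_n + h·k1); state_{n+1} = state_n + (h/2)·(k1 + k2).
0.000000: (1.500000, -0.210000)
  k1 = (2.482050, 0.082950)
  predictor → (2.244615, -0.185115)
  k2 = (3.654397, -0.055070)
  → (2.420467, -0.205818)
0.300000: (2.420467, -0.205818)
  k1 = (3.994316, -0.094889)
  predictor → (3.618762, -0.234285)
  k2 = (6.081998, -0.369104)
  → (3.931914, -0.275417)
(p(0.6), q(0.6)) ≈ (3.9319, -0.2754)

3.9319, -0.2754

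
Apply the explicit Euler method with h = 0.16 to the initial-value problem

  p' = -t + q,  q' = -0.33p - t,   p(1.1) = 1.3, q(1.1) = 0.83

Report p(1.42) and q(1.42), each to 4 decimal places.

Euler on (p,q): p_{n+1} = p_n + h·p', q_{n+1} = q_n + h·q'.
1.100000: (1.300000, 0.830000); f=(-0.270000, -1.529000) → (1.256800, 0.585360)
1.260000: (1.256800, 0.585360); f=(-0.674640, -1.674744) → (1.148858, 0.317401)
(p(1.42), q(1.42)) ≈ (1.1489, 0.3174)

1.1489, 0.3174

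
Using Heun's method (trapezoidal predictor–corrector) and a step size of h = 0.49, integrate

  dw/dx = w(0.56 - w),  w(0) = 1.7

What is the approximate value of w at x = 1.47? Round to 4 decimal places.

Heun: k1 = f(x_n, w_n); k2 = f(x_n + h, w_n + h·k1); w_{n+1} = w_n + (h/2)·(k1 + k2).
x=0.000000, w=1.700000:
  k1 = f(0.000000, 1.700000) = -1.938000
  k2 = f(0.490000, 0.750380) = -0.142857
  w ← 1.700000 + (0.49/2)·(-1.938000 + (-0.142857)) = 1.190190
x=0.490000, w=1.190190:
  k1 = f(0.490000, 1.190190) = -0.750046
  k2 = f(0.980000, 0.822668) = -0.216088
  w ← 1.190190 + (0.49/2)·(-0.750046 + (-0.216088)) = 0.953487
x=0.980000, w=0.953487:
  k1 = f(0.980000, 0.953487) = -0.375185
  k2 = f(1.470000, 0.769647) = -0.161354
  w ← 0.953487 + (0.49/2)·(-0.375185 + (-0.161354)) = 0.822035
w(1.47) ≈ 0.8220

0.8220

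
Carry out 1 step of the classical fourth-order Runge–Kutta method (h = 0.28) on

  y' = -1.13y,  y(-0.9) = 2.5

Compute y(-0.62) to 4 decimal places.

RK4: k1 = f(x_n, y_n); k2 = f(x_n + h/2, y_n + (h/2)·k1); k3 = f(x_n + h/2, y_n + (h/2)·k2); k4 = f(x_n + h, y_n + h·k3); y_{n+1} = y_n + (h/6)·(k1 + 2k2 + 2k3 + k4).
x=-0.900000, y=2.500000:
  k1 = f(-0.900000, 2.500000) = -2.825000
  k2 = f(-0.760000, 2.104500) = -2.378085
  k3 = f(-0.760000, 2.167068) = -2.448787
  k4 = f(-0.620000, 1.814340) = -2.050204
  y ← 2.500000 + (0.28/6)·(k1 + 2k2 + 2k3 + k4) = 1.821982
y(-0.62) ≈ 1.8220

1.8220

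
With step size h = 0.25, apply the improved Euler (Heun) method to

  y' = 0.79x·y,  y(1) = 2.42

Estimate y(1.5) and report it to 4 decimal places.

3.9462

Heun: k1 = f(x_n, y_n); k2 = f(x_n + h, y_n + h·k1); y_{n+1} = y_n + (h/2)·(k1 + k2).
x=1.000000, y=2.420000:
  k1 = f(1.000000, 2.420000) = 1.911800
  k2 = f(1.250000, 2.897950) = 2.861726
  y ← 2.420000 + (0.25/2)·(1.911800 + 2.861726) = 3.016691
x=1.250000, y=3.016691:
  k1 = f(1.250000, 3.016691) = 2.978982
  k2 = f(1.500000, 3.761436) = 4.457302
  y ← 3.016691 + (0.25/2)·(2.978982 + 4.457302) = 3.946226
y(1.5) ≈ 3.9462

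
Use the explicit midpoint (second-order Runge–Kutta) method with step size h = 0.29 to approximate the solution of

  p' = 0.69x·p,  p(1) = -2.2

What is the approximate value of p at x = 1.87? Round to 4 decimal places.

-5.1055

Midpoint: k1 = f(x_n, p_n); k2 = f(x_n + h/2, p_n + (h/2)·k1); p_{n+1} = p_n + h·k2.
x=1.000000, p=-2.200000:
  k1 = f(1.000000, -2.200000) = -1.518000
  k2 = f(1.145000, -2.420110) = -1.912008
  p ← -2.200000 + 0.29·(-1.912008) = -2.754482
x=1.290000, p=-2.754482:
  k1 = f(1.290000, -2.754482) = -2.451765
  k2 = f(1.435000, -3.109988) = -3.079355
  p ← -2.754482 + 0.29·(-3.079355) = -3.647495
x=1.580000, p=-3.647495:
  k1 = f(1.580000, -3.647495) = -3.976499
  k2 = f(1.725000, -4.224088) = -5.027720
  p ← -3.647495 + 0.29·(-5.027720) = -5.105534
p(1.87) ≈ -5.1055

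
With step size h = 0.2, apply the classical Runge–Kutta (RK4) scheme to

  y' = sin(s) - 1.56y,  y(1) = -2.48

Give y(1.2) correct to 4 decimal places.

-1.6621

RK4: k1 = f(s_n, y_n); k2 = f(s_n + h/2, y_n + (h/2)·k1); k3 = f(s_n + h/2, y_n + (h/2)·k2); k4 = f(s_n + h, y_n + h·k3); y_{n+1} = y_n + (h/6)·(k1 + 2k2 + 2k3 + k4).
s=1.000000, y=-2.480000:
  k1 = f(1.000000, -2.480000) = 4.710271
  k2 = f(1.100000, -2.008973) = 4.025205
  k3 = f(1.100000, -2.077479) = 4.132075
  k4 = f(1.200000, -1.653585) = 3.511632
  y ← -2.480000 + (0.2/6)·(k1 + 2k2 + 2k3 + k4) = -1.662118
y(1.2) ≈ -1.6621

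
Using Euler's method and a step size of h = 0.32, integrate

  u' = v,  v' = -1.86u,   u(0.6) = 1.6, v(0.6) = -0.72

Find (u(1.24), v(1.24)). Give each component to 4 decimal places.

Euler on (u,v): u_{n+1} = u_n + h·u', v_{n+1} = v_n + h·v'.
0.600000: (1.600000, -0.720000); f=(-0.720000, -2.976000) → (1.369600, -1.672320)
0.920000: (1.369600, -1.672320); f=(-1.672320, -2.547456) → (0.834458, -2.487506)
(u(1.24), v(1.24)) ≈ (0.8345, -2.4875)

0.8345, -2.4875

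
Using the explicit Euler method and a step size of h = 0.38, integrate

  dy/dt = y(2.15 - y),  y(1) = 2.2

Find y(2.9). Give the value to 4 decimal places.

2.1500

Euler: y_{n+1} = y_n + h·f(t_n, y_n).
t=1.000000, y=2.200000: f=-0.110000 → y ← 2.200000 + 0.38·(-0.110000) = 2.158200
t=1.380000, y=2.158200: f=-0.017697 → y ← 2.158200 + 0.38·(-0.017697) = 2.151475
t=1.760000, y=2.151475: f=-0.003174 → y ← 2.151475 + 0.38·(-0.003174) = 2.150269
t=2.140000, y=2.150269: f=-0.000579 → y ← 2.150269 + 0.38·(-0.000579) = 2.150049
t=2.520000, y=2.150049: f=-0.000106 → y ← 2.150049 + 0.38·(-0.000106) = 2.150009
y(2.9) ≈ 2.1500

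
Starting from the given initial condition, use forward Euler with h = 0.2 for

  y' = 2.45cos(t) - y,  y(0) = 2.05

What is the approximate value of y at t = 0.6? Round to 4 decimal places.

Euler: y_{n+1} = y_n + h·f(t_n, y_n).
t=0.000000, y=2.050000: f=0.400000 → y ← 2.050000 + 0.2·0.400000 = 2.130000
t=0.200000, y=2.130000: f=0.271163 → y ← 2.130000 + 0.2·0.271163 = 2.184233
t=0.400000, y=2.184233: f=0.072367 → y ← 2.184233 + 0.2·0.072367 = 2.198706
y(0.6) ≈ 2.1987

2.1987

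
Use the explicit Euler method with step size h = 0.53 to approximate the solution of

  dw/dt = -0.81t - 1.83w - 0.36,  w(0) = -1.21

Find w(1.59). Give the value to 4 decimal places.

Euler: w_{n+1} = w_n + h·f(t_n, w_n).
t=0.000000, w=-1.210000: f=1.854300 → w ← -1.210000 + 0.53·1.854300 = -0.227221
t=0.530000, w=-0.227221: f=-0.373486 → w ← -0.227221 + 0.53·(-0.373486) = -0.425168
t=1.060000, w=-0.425168: f=-0.440542 → w ← -0.425168 + 0.53·(-0.440542) = -0.658656
w(1.59) ≈ -0.6587

-0.6587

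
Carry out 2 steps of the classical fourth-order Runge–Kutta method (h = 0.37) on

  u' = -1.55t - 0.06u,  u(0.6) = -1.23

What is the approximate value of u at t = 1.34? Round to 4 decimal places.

RK4: k1 = f(t_n, u_n); k2 = f(t_n + h/2, u_n + (h/2)·k1); k3 = f(t_n + h/2, u_n + (h/2)·k2); k4 = f(t_n + h, u_n + h·k3); u_{n+1} = u_n + (h/6)·(k1 + 2k2 + 2k3 + k4).
t=0.600000, u=-1.230000:
  k1 = f(0.600000, -1.230000) = -0.856200
  k2 = f(0.785000, -1.388397) = -1.133446
  k3 = f(0.785000, -1.439688) = -1.130369
  k4 = f(0.970000, -1.648236) = -1.404606
  u ← -1.230000 + (0.37/6)·(k1 + 2k2 + 2k3 + k4) = -1.648620
t=0.970000, u=-1.648620:
  k1 = f(0.970000, -1.648620) = -1.404583
  k2 = f(1.155000, -1.908468) = -1.675742
  k3 = f(1.155000, -1.958632) = -1.672732
  k4 = f(1.340000, -2.267531) = -1.940948
  u ← -1.648620 + (0.37/6)·(k1 + 2k2 + 2k3 + k4) = -2.267906
u(1.34) ≈ -2.2679

-2.2679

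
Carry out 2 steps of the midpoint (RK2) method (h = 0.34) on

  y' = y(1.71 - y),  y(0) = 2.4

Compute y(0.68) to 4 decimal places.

1.9361

Midpoint: k1 = f(t_n, y_n); k2 = f(t_n + h/2, y_n + (h/2)·k1); y_{n+1} = y_n + h·k2.
t=0.000000, y=2.400000:
  k1 = f(0.000000, 2.400000) = -1.656000
  k2 = f(0.170000, 2.118480) = -0.865357
  y ← 2.400000 + 0.34·(-0.865357) = 2.105779
t=0.340000, y=2.105779:
  k1 = f(0.340000, 2.105779) = -0.833422
  k2 = f(0.510000, 1.964097) = -0.499071
  y ← 2.105779 + 0.34·(-0.499071) = 1.936095
y(0.68) ≈ 1.9361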